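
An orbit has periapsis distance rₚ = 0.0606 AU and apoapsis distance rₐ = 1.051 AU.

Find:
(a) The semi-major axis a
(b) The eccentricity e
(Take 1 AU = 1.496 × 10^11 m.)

Convert to SI: rₚ = 0.0606 AU = 9.06576e+09 m; rₐ = 1.051 AU = 1.5723e+11 m.
(a) a = (rₚ + rₐ) / 2 = (9.06576e+09 + 1.5723e+11) / 2 ≈ 8.315e+10 m = 0.5558 AU.
(b) e = (rₐ − rₚ) / (rₐ + rₚ) = (1.5723e+11 − 9.06576e+09) / (1.5723e+11 + 9.06576e+09) ≈ 0.891.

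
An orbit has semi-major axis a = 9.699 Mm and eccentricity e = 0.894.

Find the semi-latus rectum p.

Convert to SI: a = 9.699 Mm = 9.699e+06 m.
p = a (1 − e²).
p = 9.699e+06 · (1 − (0.894)²) = 9.699e+06 · 0.200764 ≈ 1.947e+06 m = 1.947 Mm.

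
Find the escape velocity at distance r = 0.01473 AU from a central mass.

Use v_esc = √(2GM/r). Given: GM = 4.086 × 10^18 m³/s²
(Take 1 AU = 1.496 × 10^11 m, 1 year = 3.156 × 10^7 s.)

Convert to SI: r = 0.01473 AU = 2.20361e+09 m.
Escape velocity comes from setting total energy to zero: ½v² − GM/r = 0 ⇒ v_esc = √(2GM / r).
v_esc = √(2 · 4.086e+18 / 2.20361e+09) m/s ≈ 6.09e+04 m/s = 12.85 AU/year.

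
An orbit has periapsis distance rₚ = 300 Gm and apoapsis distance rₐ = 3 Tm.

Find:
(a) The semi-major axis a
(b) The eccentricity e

Convert to SI: rₚ = 300 Gm = 3e+11 m; rₐ = 3 Tm = 3e+12 m.
(a) a = (rₚ + rₐ) / 2 = (3e+11 + 3e+12) / 2 ≈ 1.65e+12 m = 1.65 Tm.
(b) e = (rₐ − rₚ) / (rₐ + rₚ) = (3e+12 − 3e+11) / (3e+12 + 3e+11) ≈ 0.8182.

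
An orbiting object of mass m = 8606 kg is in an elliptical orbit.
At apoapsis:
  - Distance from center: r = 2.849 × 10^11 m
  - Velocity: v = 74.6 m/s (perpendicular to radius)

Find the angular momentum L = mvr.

Since v is perpendicular to r, L = m · v · r.
L = 8606 · 74.6 · 2.849e+11 kg·m²/s ≈ 1.829e+17 kg·m²/s.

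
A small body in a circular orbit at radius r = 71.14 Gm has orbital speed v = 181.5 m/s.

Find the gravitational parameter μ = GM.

Convert to SI: r = 71.14 Gm = 7.114e+10 m.
For a circular orbit v² = GM/r, so GM = v² · r.
GM = (181.5)² · 7.114e+10 m³/s² ≈ 2.344e+15 m³/s² = 2.344 × 10^15 m³/s².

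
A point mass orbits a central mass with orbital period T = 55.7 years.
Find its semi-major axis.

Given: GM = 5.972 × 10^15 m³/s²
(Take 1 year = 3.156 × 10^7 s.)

Convert to SI: T = 55.7 years = 1.75789e+09 s.
Invert Kepler's third law: a = (GM · T² / (4π²))^(1/3).
Substituting T = 1.75789e+09 s and GM = 5.972e+15 m³/s²:
a = (5.972e+15 · (1.75789e+09)² / (4π²))^(1/3) m
a ≈ 7.761e+10 m = 7.761 × 10^10 m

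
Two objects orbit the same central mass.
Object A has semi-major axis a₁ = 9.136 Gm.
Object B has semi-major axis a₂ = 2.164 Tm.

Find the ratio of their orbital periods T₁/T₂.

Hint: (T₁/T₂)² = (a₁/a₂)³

Convert to SI: a₁ = 9.136 Gm = 9.136e+09 m; a₂ = 2.164 Tm = 2.164e+12 m.
From Kepler's third law, (T₁/T₂)² = (a₁/a₂)³, so T₁/T₂ = (a₁/a₂)^(3/2).
a₁/a₂ = 9.136e+09 / 2.164e+12 = 0.00422181.
T₁/T₂ = (0.00422181)^(3/2) ≈ 0.0002743.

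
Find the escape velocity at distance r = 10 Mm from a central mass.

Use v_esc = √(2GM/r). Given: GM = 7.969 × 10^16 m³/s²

Convert to SI: r = 10 Mm = 1e+07 m.
Escape velocity comes from setting total energy to zero: ½v² − GM/r = 0 ⇒ v_esc = √(2GM / r).
v_esc = √(2 · 7.969e+16 / 1e+07) m/s ≈ 1.262e+05 m/s = 126.2 km/s.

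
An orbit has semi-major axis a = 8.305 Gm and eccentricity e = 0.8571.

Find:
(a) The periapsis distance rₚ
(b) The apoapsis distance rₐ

Convert to SI: a = 8.305 Gm = 8.305e+09 m.
(a) rₚ = a(1 − e) = 8.305e+09 · (1 − 0.8571) = 8.305e+09 · 0.1429 ≈ 1.187e+09 m = 1.187 Gm.
(b) rₐ = a(1 + e) = 8.305e+09 · (1 + 0.8571) = 8.305e+09 · 1.8571 ≈ 1.542e+10 m = 15.42 Gm.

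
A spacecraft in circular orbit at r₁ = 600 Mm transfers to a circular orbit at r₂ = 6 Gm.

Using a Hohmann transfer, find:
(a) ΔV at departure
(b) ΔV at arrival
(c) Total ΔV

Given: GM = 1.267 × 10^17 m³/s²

Convert to SI: r₁ = 600 Mm = 6e+08 m; r₂ = 6 Gm = 6e+09 m.
Transfer semi-major axis: a_t = (r₁ + r₂)/2 = (6e+08 + 6e+09)/2 = 3.3e+09 m.
Circular speeds: v₁ = √(GM/r₁) = 14531.6 m/s, v₂ = √(GM/r₂) = 4595.29 m/s.
Transfer speeds (vis-viva v² = GM(2/r − 1/a_t)): v₁ᵗ = 19594.4 m/s, v₂ᵗ = 1959.44 m/s.
(a) ΔV₁ = |v₁ᵗ − v₁| ≈ 5063 m/s = 5.063 km/s.
(b) ΔV₂ = |v₂ − v₂ᵗ| ≈ 2636 m/s = 2.636 km/s.
(c) ΔV_total = ΔV₁ + ΔV₂ ≈ 7699 m/s = 7.699 km/s.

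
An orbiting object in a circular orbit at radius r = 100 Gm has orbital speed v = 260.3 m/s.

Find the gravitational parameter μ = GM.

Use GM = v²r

Convert to SI: r = 100 Gm = 1e+11 m.
For a circular orbit v² = GM/r, so GM = v² · r.
GM = (260.3)² · 1e+11 m³/s² ≈ 6.776e+15 m³/s² = 6.776 × 10^15 m³/s².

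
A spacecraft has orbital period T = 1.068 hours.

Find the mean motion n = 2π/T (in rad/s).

Convert to SI: T = 1.068 hours = 3844.8 s.
n = 2π / T.
n = 2π / 3844.8 s ≈ 0.001634 rad/s.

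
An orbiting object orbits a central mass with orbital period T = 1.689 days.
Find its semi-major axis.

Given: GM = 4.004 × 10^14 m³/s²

Convert to SI: T = 1.689 days = 145930 s.
Invert Kepler's third law: a = (GM · T² / (4π²))^(1/3).
Substituting T = 145930 s and GM = 4.004e+14 m³/s²:
a = (4.004e+14 · (145930)² / (4π²))^(1/3) m
a ≈ 6e+07 m = 60 Mm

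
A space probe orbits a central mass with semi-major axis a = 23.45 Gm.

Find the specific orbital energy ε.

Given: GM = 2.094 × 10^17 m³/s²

Convert to SI: a = 23.45 Gm = 2.345e+10 m.
ε = −GM / (2a).
ε = −2.094e+17 / (2 · 2.345e+10) J/kg ≈ -4.465e+06 J/kg = -4.465 MJ/kg.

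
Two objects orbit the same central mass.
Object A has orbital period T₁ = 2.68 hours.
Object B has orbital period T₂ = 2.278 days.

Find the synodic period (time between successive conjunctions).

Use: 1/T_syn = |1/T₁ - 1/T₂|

Convert to SI: T₁ = 2.68 hours = 9648 s; T₂ = 2.278 days = 196819 s.
T_syn = |T₁ · T₂ / (T₁ − T₂)|.
T_syn = |9648 · 196819 / (9648 − 196819)| s ≈ 1.015e+04 s = 2.818 hours.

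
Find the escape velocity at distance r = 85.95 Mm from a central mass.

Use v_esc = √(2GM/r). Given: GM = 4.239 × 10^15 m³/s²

Convert to SI: r = 85.95 Mm = 8.595e+07 m.
Escape velocity comes from setting total energy to zero: ½v² − GM/r = 0 ⇒ v_esc = √(2GM / r).
v_esc = √(2 · 4.239e+15 / 8.595e+07) m/s ≈ 9932 m/s = 9.932 km/s.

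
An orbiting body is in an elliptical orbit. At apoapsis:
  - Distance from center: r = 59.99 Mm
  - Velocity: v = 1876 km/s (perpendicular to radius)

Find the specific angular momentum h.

Convert to SI: r = 59.99 Mm = 5.999e+07 m; v = 1876 km/s = 1.876e+06 m/s.
With v perpendicular to r, h = r · v.
h = 5.999e+07 · 1.876e+06 m²/s ≈ 1.125e+14 m²/s.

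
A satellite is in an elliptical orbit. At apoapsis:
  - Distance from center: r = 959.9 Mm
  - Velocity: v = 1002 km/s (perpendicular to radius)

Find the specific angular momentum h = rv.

Convert to SI: r = 959.9 Mm = 9.599e+08 m; v = 1002 km/s = 1.002e+06 m/s.
With v perpendicular to r, h = r · v.
h = 9.599e+08 · 1.002e+06 m²/s ≈ 9.618e+14 m²/s.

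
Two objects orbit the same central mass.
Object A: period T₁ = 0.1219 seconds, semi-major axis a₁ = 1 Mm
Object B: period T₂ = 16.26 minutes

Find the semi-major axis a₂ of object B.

Convert to SI: a₁ = 1 Mm = 1e+06 m; T₂ = 16.26 minutes = 975.6 s.
Kepler's third law: (T₁/T₂)² = (a₁/a₂)³ ⇒ a₂ = a₁ · (T₂/T₁)^(2/3).
T₂/T₁ = 975.6 / 0.1219 = 8003.28.
a₂ = 1e+06 · (8003.28)^(2/3) m ≈ 4.001e+08 m = 400.1 Mm.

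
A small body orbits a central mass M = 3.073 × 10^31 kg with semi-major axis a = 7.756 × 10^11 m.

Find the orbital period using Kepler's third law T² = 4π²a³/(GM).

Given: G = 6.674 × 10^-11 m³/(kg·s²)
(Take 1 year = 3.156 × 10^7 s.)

GM = G · M = 6.674e-11 · 3.073e+31 = 2.05092e+21 m³/s².
Kepler's third law: T = 2π √(a³ / GM).
Substituting a = 7.756e+11 m and GM = 2.05092e+21 m³/s²:
T = 2π √((7.756e+11)³ / 2.05092e+21) s
T ≈ 9.477e+07 s = 3.003 years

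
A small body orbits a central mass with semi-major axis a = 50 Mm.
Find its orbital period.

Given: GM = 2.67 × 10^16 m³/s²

Convert to SI: a = 50 Mm = 5e+07 m.
Kepler's third law: T = 2π √(a³ / GM).
Substituting a = 5e+07 m and GM = 2.67e+16 m³/s²:
T = 2π √((5e+07)³ / 2.67e+16) s
T ≈ 1.36e+04 s = 3.776 hours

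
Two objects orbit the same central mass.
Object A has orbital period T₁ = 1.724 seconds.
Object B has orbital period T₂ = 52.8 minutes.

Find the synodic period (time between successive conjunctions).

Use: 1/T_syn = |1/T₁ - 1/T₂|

Convert to SI: T₂ = 52.8 minutes = 3168 s.
T_syn = |T₁ · T₂ / (T₁ − T₂)|.
T_syn = |1.724 · 3168 / (1.724 − 3168)| s ≈ 1.725 s = 1.725 seconds.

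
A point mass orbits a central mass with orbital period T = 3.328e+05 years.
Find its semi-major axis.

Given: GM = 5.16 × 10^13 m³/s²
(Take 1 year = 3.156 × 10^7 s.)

Convert to SI: T = 3.328e+05 years = 1.05032e+13 s.
Invert Kepler's third law: a = (GM · T² / (4π²))^(1/3).
Substituting T = 1.05032e+13 s and GM = 5.16e+13 m³/s²:
a = (5.16e+13 · (1.05032e+13)² / (4π²))^(1/3) m
a ≈ 5.244e+12 m = 5.244 Tm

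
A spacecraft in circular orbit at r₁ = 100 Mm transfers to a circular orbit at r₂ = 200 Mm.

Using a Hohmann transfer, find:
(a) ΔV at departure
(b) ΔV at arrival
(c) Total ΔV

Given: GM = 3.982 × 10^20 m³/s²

Convert to SI: r₁ = 100 Mm = 1e+08 m; r₂ = 200 Mm = 2e+08 m.
Transfer semi-major axis: a_t = (r₁ + r₂)/2 = (1e+08 + 2e+08)/2 = 1.5e+08 m.
Circular speeds: v₁ = √(GM/r₁) = 1.99549e+06 m/s, v₂ = √(GM/r₂) = 1.41103e+06 m/s.
Transfer speeds (vis-viva v² = GM(2/r − 1/a_t)): v₁ᵗ = 2.3042e+06 m/s, v₂ᵗ = 1.1521e+06 m/s.
(a) ΔV₁ = |v₁ᵗ − v₁| ≈ 3.087e+05 m/s = 308.7 km/s.
(b) ΔV₂ = |v₂ − v₂ᵗ| ≈ 2.589e+05 m/s = 258.9 km/s.
(c) ΔV_total = ΔV₁ + ΔV₂ ≈ 5.676e+05 m/s = 567.6 km/s.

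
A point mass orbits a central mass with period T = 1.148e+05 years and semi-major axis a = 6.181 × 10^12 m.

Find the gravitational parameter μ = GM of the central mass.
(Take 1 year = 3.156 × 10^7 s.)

Convert to SI: T = 1.148e+05 years = 3.62309e+12 s.
GM = 4π² · a³ / T².
GM = 4π² · (6.181e+12)³ / (3.62309e+12)² m³/s² ≈ 7.102e+14 m³/s² = 7.102 × 10^14 m³/s².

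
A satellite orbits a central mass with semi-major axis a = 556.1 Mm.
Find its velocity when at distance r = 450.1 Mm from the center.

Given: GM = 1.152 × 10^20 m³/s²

Convert to SI: a = 556.1 Mm = 5.561e+08 m; r = 450.1 Mm = 4.501e+08 m.
Vis-viva: v = √(GM · (2/r − 1/a)).
2/r − 1/a = 2/4.501e+08 − 1/5.561e+08 = 2.64522e-09 m⁻¹.
v = √(1.152e+20 · 2.64522e-09) m/s ≈ 5.52e+05 m/s = 552 km/s.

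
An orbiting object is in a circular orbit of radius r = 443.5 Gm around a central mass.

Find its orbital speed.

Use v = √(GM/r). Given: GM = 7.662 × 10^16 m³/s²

Convert to SI: r = 443.5 Gm = 4.435e+11 m.
For a circular orbit, gravity supplies the centripetal force, so v = √(GM / r).
v = √(7.662e+16 / 4.435e+11) m/s ≈ 415.6 m/s = 415.6 m/s.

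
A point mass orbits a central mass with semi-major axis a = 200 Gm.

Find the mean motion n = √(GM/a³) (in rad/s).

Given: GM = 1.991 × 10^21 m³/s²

Convert to SI: a = 200 Gm = 2e+11 m.
n = √(GM / a³).
n = √(1.991e+21 / (2e+11)³) rad/s ≈ 4.989e-07 rad/s.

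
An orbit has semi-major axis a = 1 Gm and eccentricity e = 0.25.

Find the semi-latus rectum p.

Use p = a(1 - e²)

Convert to SI: a = 1 Gm = 1e+09 m.
p = a (1 − e²).
p = 1e+09 · (1 − (0.25)²) = 1e+09 · 0.9375 ≈ 9.375e+08 m = 937.5 Mm.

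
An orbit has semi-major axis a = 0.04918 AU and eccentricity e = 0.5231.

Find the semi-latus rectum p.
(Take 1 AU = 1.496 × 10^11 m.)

Convert to SI: a = 0.04918 AU = 7.35733e+09 m.
p = a (1 − e²).
p = 7.35733e+09 · (1 − (0.5231)²) = 7.35733e+09 · 0.726366 ≈ 5.344e+09 m = 0.03572 AU.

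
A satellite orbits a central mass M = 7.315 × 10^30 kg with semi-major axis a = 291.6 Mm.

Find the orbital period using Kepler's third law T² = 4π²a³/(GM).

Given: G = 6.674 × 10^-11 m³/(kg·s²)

Convert to SI: a = 291.6 Mm = 2.916e+08 m.
GM = G · M = 6.674e-11 · 7.315e+30 = 4.88203e+20 m³/s².
Kepler's third law: T = 2π √(a³ / GM).
Substituting a = 2.916e+08 m and GM = 4.88203e+20 m³/s²:
T = 2π √((2.916e+08)³ / 4.88203e+20) s
T ≈ 1416 s = 23.6 minutes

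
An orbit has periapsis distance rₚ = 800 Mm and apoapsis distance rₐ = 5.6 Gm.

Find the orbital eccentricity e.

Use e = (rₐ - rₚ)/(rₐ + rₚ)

Convert to SI: rₚ = 800 Mm = 8e+08 m; rₐ = 5.6 Gm = 5.6e+09 m.
e = (rₐ − rₚ) / (rₐ + rₚ).
e = (5.6e+09 − 8e+08) / (5.6e+09 + 8e+08) = 4.8e+09 / 6.4e+09 ≈ 0.75.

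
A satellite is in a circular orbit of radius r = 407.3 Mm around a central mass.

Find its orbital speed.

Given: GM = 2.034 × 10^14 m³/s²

Convert to SI: r = 407.3 Mm = 4.073e+08 m.
For a circular orbit, gravity supplies the centripetal force, so v = √(GM / r).
v = √(2.034e+14 / 4.073e+08) m/s ≈ 706.7 m/s = 706.7 m/s.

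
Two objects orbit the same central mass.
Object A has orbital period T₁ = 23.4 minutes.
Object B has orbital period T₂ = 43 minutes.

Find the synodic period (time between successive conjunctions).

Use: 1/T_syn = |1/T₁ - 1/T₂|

Convert to SI: T₁ = 23.4 minutes = 1404 s; T₂ = 43 minutes = 2580 s.
T_syn = |T₁ · T₂ / (T₁ − T₂)|.
T_syn = |1404 · 2580 / (1404 − 2580)| s ≈ 3080 s = 51.34 minutes.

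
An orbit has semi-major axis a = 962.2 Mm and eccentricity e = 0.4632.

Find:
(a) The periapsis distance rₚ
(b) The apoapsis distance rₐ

Convert to SI: a = 962.2 Mm = 9.622e+08 m.
(a) rₚ = a(1 − e) = 9.622e+08 · (1 − 0.4632) = 9.622e+08 · 0.5368 ≈ 5.165e+08 m = 516.5 Mm.
(b) rₐ = a(1 + e) = 9.622e+08 · (1 + 0.4632) = 9.622e+08 · 1.4632 ≈ 1.408e+09 m = 1.408 Gm.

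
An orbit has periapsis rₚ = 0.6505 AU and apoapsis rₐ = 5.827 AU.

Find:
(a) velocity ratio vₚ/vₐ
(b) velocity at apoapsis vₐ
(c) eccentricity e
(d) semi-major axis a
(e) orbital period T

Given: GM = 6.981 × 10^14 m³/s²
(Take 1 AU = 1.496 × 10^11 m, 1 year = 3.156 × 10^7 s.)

Convert to SI: rₚ = 0.6505 AU = 9.73148e+10 m; rₐ = 5.827 AU = 8.71719e+11 m.
(a) Conservation of angular momentum (rₚvₚ = rₐvₐ) gives vₚ/vₐ = rₐ/rₚ = 8.71719e+11/9.73148e+10 ≈ 8.958
(b) With a = (rₚ + rₐ)/2 = 4.84517e+11 m, vₐ = √(GM (2/rₐ − 1/a)) = √(6.981e+14 · (2/8.71719e+11 − 1/4.84517e+11)) m/s ≈ 12.68 m/s
(c) e = (rₐ − rₚ)/(rₐ + rₚ) = (8.71719e+11 − 9.73148e+10)/(8.71719e+11 + 9.73148e+10) ≈ 0.7992
(d) a = (rₚ + rₐ)/2 = (9.73148e+10 + 8.71719e+11)/2 ≈ 4.845e+11 m
(e) With a = (rₚ + rₐ)/2 = 4.84517e+11 m, T = 2π √(a³/GM) = 2π √((4.84517e+11)³/6.981e+14) s ≈ 8.02e+10 s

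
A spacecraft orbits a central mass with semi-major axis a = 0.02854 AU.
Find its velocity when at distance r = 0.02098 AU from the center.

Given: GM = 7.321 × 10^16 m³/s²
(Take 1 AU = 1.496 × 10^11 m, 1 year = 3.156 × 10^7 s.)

Convert to SI: a = 0.02854 AU = 4.26958e+09 m; r = 0.02098 AU = 3.13861e+09 m.
Vis-viva: v = √(GM · (2/r − 1/a)).
2/r − 1/a = 2/3.13861e+09 − 1/4.26958e+09 = 4.0301e-10 m⁻¹.
v = √(7.321e+16 · 4.0301e-10) m/s ≈ 5432 m/s = 1.146 AU/year.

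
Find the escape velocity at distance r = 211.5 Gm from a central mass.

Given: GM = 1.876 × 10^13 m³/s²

Convert to SI: r = 211.5 Gm = 2.115e+11 m.
Escape velocity comes from setting total energy to zero: ½v² − GM/r = 0 ⇒ v_esc = √(2GM / r).
v_esc = √(2 · 1.876e+13 / 2.115e+11) m/s ≈ 13.32 m/s = 13.32 m/s.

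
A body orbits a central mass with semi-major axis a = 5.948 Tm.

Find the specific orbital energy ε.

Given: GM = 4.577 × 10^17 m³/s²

Convert to SI: a = 5.948 Tm = 5.948e+12 m.
ε = −GM / (2a).
ε = −4.577e+17 / (2 · 5.948e+12) J/kg ≈ -3.848e+04 J/kg = -38.48 kJ/kg.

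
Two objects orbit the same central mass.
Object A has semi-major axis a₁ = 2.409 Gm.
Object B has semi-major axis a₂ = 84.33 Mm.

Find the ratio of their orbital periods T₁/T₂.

Convert to SI: a₁ = 2.409 Gm = 2.409e+09 m; a₂ = 84.33 Mm = 8.433e+07 m.
From Kepler's third law, (T₁/T₂)² = (a₁/a₂)³, so T₁/T₂ = (a₁/a₂)^(3/2).
a₁/a₂ = 2.409e+09 / 8.433e+07 = 28.5663.
T₁/T₂ = (28.5663)^(3/2) ≈ 152.7.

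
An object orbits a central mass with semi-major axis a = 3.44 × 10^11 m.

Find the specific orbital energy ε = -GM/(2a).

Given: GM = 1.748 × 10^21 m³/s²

ε = −GM / (2a).
ε = −1.748e+21 / (2 · 3.44e+11) J/kg ≈ -2.541e+09 J/kg = -2.541 GJ/kg.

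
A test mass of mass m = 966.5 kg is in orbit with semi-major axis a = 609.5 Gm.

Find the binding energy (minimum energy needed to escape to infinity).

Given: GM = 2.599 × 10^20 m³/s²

Convert to SI: a = 609.5 Gm = 6.095e+11 m.
Total orbital energy is E = −GMm/(2a); binding energy is E_bind = −E = GMm/(2a).
E_bind = 2.599e+20 · 966.5 / (2 · 6.095e+11) J ≈ 2.061e+11 J = 206.1 GJ.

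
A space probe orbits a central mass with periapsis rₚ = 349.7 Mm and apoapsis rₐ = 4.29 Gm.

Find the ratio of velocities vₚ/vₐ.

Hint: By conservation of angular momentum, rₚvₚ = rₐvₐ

Convert to SI: rₚ = 349.7 Mm = 3.497e+08 m; rₐ = 4.29 Gm = 4.29e+09 m.
Conservation of angular momentum gives rₚvₚ = rₐvₐ, so vₚ/vₐ = rₐ/rₚ.
vₚ/vₐ = 4.29e+09 / 3.497e+08 ≈ 12.27.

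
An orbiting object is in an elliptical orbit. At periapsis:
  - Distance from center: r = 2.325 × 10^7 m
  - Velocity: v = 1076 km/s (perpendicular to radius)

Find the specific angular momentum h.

Convert to SI: v = 1076 km/s = 1.076e+06 m/s.
With v perpendicular to r, h = r · v.
h = 2.325e+07 · 1.076e+06 m²/s ≈ 2.502e+13 m²/s.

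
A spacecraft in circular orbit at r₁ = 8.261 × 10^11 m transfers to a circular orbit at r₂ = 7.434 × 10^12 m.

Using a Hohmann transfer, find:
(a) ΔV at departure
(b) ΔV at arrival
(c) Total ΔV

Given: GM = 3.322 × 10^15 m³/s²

Transfer semi-major axis: a_t = (r₁ + r₂)/2 = (8.261e+11 + 7.434e+12)/2 = 4.13005e+12 m.
Circular speeds: v₁ = √(GM/r₁) = 63.4138 m/s, v₂ = √(GM/r₂) = 21.1392 m/s.
Transfer speeds (vis-viva v² = GM(2/r − 1/a_t)): v₁ᵗ = 85.078 m/s, v₂ᵗ = 9.45425 m/s.
(a) ΔV₁ = |v₁ᵗ − v₁| ≈ 21.66 m/s = 21.66 m/s.
(b) ΔV₂ = |v₂ − v₂ᵗ| ≈ 11.68 m/s = 11.68 m/s.
(c) ΔV_total = ΔV₁ + ΔV₂ ≈ 33.35 m/s = 33.35 m/s.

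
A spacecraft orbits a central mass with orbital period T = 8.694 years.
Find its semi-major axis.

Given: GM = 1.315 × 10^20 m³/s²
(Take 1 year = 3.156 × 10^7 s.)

Convert to SI: T = 8.694 years = 2.74383e+08 s.
Invert Kepler's third law: a = (GM · T² / (4π²))^(1/3).
Substituting T = 2.74383e+08 s and GM = 1.315e+20 m³/s²:
a = (1.315e+20 · (2.74383e+08)² / (4π²))^(1/3) m
a ≈ 6.306e+11 m = 630.6 Gm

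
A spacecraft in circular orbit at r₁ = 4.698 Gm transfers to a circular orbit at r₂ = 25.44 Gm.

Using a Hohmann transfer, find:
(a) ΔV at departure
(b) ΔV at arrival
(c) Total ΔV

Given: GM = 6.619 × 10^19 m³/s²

Convert to SI: r₁ = 4.698 Gm = 4.698e+09 m; r₂ = 25.44 Gm = 2.544e+10 m.
Transfer semi-major axis: a_t = (r₁ + r₂)/2 = (4.698e+09 + 2.544e+10)/2 = 1.5069e+10 m.
Circular speeds: v₁ = √(GM/r₁) = 118697 m/s, v₂ = √(GM/r₂) = 51007.9 m/s.
Transfer speeds (vis-viva v² = GM(2/r − 1/a_t)): v₁ᵗ = 154225 m/s, v₂ᵗ = 28480.8 m/s.
(a) ΔV₁ = |v₁ᵗ − v₁| ≈ 3.553e+04 m/s = 35.53 km/s.
(b) ΔV₂ = |v₂ − v₂ᵗ| ≈ 2.253e+04 m/s = 22.53 km/s.
(c) ΔV_total = ΔV₁ + ΔV₂ ≈ 5.806e+04 m/s = 58.06 km/s.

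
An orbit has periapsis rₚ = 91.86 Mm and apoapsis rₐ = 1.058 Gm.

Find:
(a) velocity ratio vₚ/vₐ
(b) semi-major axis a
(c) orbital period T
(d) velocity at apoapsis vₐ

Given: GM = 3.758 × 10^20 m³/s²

Convert to SI: rₚ = 91.86 Mm = 9.186e+07 m; rₐ = 1.058 Gm = 1.058e+09 m.
(a) Conservation of angular momentum (rₚvₚ = rₐvₐ) gives vₚ/vₐ = rₐ/rₚ = 1.058e+09/9.186e+07 ≈ 11.52
(b) a = (rₚ + rₐ)/2 = (9.186e+07 + 1.058e+09)/2 ≈ 5.749e+08 m
(c) With a = (rₚ + rₐ)/2 = 5.7493e+08 m, T = 2π √(a³/GM) = 2π √((5.7493e+08)³/3.758e+20) s ≈ 4468 s
(d) With a = (rₚ + rₐ)/2 = 5.7493e+08 m, vₐ = √(GM (2/rₐ − 1/a)) = √(3.758e+20 · (2/1.058e+09 − 1/5.7493e+08)) m/s ≈ 2.382e+05 m/s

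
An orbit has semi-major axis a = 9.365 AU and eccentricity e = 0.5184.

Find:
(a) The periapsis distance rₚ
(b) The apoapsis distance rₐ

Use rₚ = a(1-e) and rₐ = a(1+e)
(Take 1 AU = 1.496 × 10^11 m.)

Convert to SI: a = 9.365 AU = 1.401e+12 m.
(a) rₚ = a(1 − e) = 1.401e+12 · (1 − 0.5184) = 1.401e+12 · 0.4816 ≈ 6.747e+11 m = 4.51 AU.
(b) rₐ = a(1 + e) = 1.401e+12 · (1 + 0.5184) = 1.401e+12 · 1.5184 ≈ 2.127e+12 m = 14.22 AU.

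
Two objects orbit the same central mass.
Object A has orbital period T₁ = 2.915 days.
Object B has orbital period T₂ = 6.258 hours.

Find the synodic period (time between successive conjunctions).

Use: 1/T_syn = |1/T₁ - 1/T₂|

Convert to SI: T₁ = 2.915 days = 251856 s; T₂ = 6.258 hours = 22528.8 s.
T_syn = |T₁ · T₂ / (T₁ − T₂)|.
T_syn = |251856 · 22528.8 / (251856 − 22528.8)| s ≈ 2.474e+04 s = 6.873 hours.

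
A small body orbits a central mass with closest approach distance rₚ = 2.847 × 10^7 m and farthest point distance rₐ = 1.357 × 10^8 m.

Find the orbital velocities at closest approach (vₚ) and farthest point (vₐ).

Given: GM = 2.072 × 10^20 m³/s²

Use the vis-viva equation v² = GM(2/r − 1/a) with a = (rₚ + rₐ)/2 = (2.847e+07 + 1.357e+08)/2 = 8.2085e+07 m.
vₚ = √(GM · (2/rₚ − 1/a)) = √(2.072e+20 · (2/2.847e+07 − 1/8.2085e+07)) m/s ≈ 3.469e+06 m/s = 3469 km/s.
vₐ = √(GM · (2/rₐ − 1/a)) = √(2.072e+20 · (2/1.357e+08 − 1/8.2085e+07)) m/s ≈ 7.277e+05 m/s = 727.7 km/s.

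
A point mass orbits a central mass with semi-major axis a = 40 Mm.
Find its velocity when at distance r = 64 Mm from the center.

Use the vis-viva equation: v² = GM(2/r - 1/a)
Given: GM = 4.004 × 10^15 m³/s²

Convert to SI: a = 40 Mm = 4e+07 m; r = 64 Mm = 6.4e+07 m.
Vis-viva: v = √(GM · (2/r − 1/a)).
2/r − 1/a = 2/6.4e+07 − 1/4e+07 = 6.25e-09 m⁻¹.
v = √(4.004e+15 · 6.25e-09) m/s ≈ 5002 m/s = 5.002 km/s.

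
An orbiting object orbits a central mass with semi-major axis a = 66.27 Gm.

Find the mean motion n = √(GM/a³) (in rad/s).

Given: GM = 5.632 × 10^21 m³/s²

Convert to SI: a = 66.27 Gm = 6.627e+10 m.
n = √(GM / a³).
n = √(5.632e+21 / (6.627e+10)³) rad/s ≈ 4.399e-06 rad/s.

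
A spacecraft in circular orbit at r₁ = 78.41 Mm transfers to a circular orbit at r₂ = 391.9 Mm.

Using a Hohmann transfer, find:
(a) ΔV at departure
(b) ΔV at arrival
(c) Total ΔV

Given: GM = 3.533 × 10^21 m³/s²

Convert to SI: r₁ = 78.41 Mm = 7.841e+07 m; r₂ = 391.9 Mm = 3.919e+08 m.
Transfer semi-major axis: a_t = (r₁ + r₂)/2 = (7.841e+07 + 3.919e+08)/2 = 2.35155e+08 m.
Circular speeds: v₁ = √(GM/r₁) = 6.71253e+06 m/s, v₂ = √(GM/r₂) = 3.00251e+06 m/s.
Transfer speeds (vis-viva v² = GM(2/r − 1/a_t)): v₁ᵗ = 8.66556e+06 m/s, v₂ᵗ = 1.73378e+06 m/s.
(a) ΔV₁ = |v₁ᵗ − v₁| ≈ 1.953e+06 m/s = 1953 km/s.
(b) ΔV₂ = |v₂ − v₂ᵗ| ≈ 1.269e+06 m/s = 1269 km/s.
(c) ΔV_total = ΔV₁ + ΔV₂ ≈ 3.222e+06 m/s = 3222 km/s.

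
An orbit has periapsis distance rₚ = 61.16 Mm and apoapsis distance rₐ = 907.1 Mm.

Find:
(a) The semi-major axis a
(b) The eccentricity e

Convert to SI: rₚ = 61.16 Mm = 6.116e+07 m; rₐ = 907.1 Mm = 9.071e+08 m.
(a) a = (rₚ + rₐ) / 2 = (6.116e+07 + 9.071e+08) / 2 ≈ 4.841e+08 m = 484.1 Mm.
(b) e = (rₐ − rₚ) / (rₐ + rₚ) = (9.071e+08 − 6.116e+07) / (9.071e+08 + 6.116e+07) ≈ 0.8737.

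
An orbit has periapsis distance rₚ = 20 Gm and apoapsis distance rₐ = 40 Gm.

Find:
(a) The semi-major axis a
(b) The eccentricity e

Convert to SI: rₚ = 20 Gm = 2e+10 m; rₐ = 40 Gm = 4e+10 m.
(a) a = (rₚ + rₐ) / 2 = (2e+10 + 4e+10) / 2 ≈ 3e+10 m = 30 Gm.
(b) e = (rₐ − rₚ) / (rₐ + rₚ) = (4e+10 − 2e+10) / (4e+10 + 2e+10) ≈ 0.3333.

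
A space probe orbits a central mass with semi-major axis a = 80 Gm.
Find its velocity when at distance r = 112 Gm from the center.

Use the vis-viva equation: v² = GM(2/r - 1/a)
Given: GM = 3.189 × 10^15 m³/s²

Convert to SI: a = 80 Gm = 8e+10 m; r = 112 Gm = 1.12e+11 m.
Vis-viva: v = √(GM · (2/r − 1/a)).
2/r − 1/a = 2/1.12e+11 − 1/8e+10 = 5.35714e-12 m⁻¹.
v = √(3.189e+15 · 5.35714e-12) m/s ≈ 130.7 m/s = 130.7 m/s.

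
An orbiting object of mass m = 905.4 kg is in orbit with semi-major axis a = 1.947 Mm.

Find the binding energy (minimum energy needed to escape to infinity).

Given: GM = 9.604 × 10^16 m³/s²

Convert to SI: a = 1.947 Mm = 1.947e+06 m.
Total orbital energy is E = −GMm/(2a); binding energy is E_bind = −E = GMm/(2a).
E_bind = 9.604e+16 · 905.4 / (2 · 1.947e+06) J ≈ 2.233e+13 J = 22.33 TJ.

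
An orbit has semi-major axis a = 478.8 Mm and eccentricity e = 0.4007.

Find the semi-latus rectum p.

Convert to SI: a = 478.8 Mm = 4.788e+08 m.
p = a (1 − e²).
p = 4.788e+08 · (1 − (0.4007)²) = 4.788e+08 · 0.83944 ≈ 4.019e+08 m = 401.9 Mm.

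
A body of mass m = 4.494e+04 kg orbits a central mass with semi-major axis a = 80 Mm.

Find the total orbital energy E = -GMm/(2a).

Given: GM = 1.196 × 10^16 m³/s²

Convert to SI: a = 80 Mm = 8e+07 m.
E = −GMm / (2a).
E = −1.196e+16 · 4.494e+04 / (2 · 8e+07) J ≈ -3.359e+12 J = -3.359 TJ.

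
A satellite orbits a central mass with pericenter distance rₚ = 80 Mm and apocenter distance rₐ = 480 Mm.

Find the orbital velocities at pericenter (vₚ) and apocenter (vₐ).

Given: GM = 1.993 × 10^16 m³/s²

Convert to SI: rₚ = 80 Mm = 8e+07 m; rₐ = 480 Mm = 4.8e+08 m.
Use the vis-viva equation v² = GM(2/r − 1/a) with a = (rₚ + rₐ)/2 = (8e+07 + 4.8e+08)/2 = 2.8e+08 m.
vₚ = √(GM · (2/rₚ − 1/a)) = √(1.993e+16 · (2/8e+07 − 1/2.8e+08)) m/s ≈ 2.067e+04 m/s = 20.67 km/s.
vₐ = √(GM · (2/rₐ − 1/a)) = √(1.993e+16 · (2/4.8e+08 − 1/2.8e+08)) m/s ≈ 3444 m/s = 3.444 km/s.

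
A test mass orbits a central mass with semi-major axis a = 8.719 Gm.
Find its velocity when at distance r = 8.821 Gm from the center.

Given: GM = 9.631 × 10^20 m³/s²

Convert to SI: a = 8.719 Gm = 8.719e+09 m; r = 8.821 Gm = 8.821e+09 m.
Vis-viva: v = √(GM · (2/r − 1/a)).
2/r − 1/a = 2/8.821e+09 − 1/8.719e+09 = 1.1204e-10 m⁻¹.
v = √(9.631e+20 · 1.1204e-10) m/s ≈ 3.285e+05 m/s = 328.5 km/s.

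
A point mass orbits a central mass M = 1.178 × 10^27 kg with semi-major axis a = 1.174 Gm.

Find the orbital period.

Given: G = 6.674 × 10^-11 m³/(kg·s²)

Convert to SI: a = 1.174 Gm = 1.174e+09 m.
GM = G · M = 6.674e-11 · 1.178e+27 = 7.86197e+16 m³/s².
Kepler's third law: T = 2π √(a³ / GM).
Substituting a = 1.174e+09 m and GM = 7.86197e+16 m³/s²:
T = 2π √((1.174e+09)³ / 7.86197e+16) s
T ≈ 9.014e+05 s = 10.43 days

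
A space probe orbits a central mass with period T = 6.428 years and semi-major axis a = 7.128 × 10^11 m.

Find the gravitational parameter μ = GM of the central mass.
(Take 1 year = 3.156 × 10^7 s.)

Convert to SI: T = 6.428 years = 2.02868e+08 s.
GM = 4π² · a³ / T².
GM = 4π² · (7.128e+11)³ / (2.02868e+08)² m³/s² ≈ 3.474e+20 m³/s² = 3.474 × 10^20 m³/s².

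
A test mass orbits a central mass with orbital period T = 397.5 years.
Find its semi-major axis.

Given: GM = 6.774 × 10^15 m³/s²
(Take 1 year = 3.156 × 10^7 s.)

Convert to SI: T = 397.5 years = 1.25451e+10 s.
Invert Kepler's third law: a = (GM · T² / (4π²))^(1/3).
Substituting T = 1.25451e+10 s and GM = 6.774e+15 m³/s²:
a = (6.774e+15 · (1.25451e+10)² / (4π²))^(1/3) m
a ≈ 3e+11 m = 300 Gm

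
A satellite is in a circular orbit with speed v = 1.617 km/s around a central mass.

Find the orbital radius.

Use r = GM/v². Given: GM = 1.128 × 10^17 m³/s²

Convert to SI: v = 1.617 km/s = 1617 m/s.
For a circular orbit, v² = GM / r, so r = GM / v².
r = 1.128e+17 / (1617)² m ≈ 4.314e+10 m = 4.314 × 10^10 m.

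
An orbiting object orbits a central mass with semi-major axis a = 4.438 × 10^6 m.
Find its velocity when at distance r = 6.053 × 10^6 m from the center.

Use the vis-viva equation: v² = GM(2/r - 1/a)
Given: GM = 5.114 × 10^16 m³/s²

Vis-viva: v = √(GM · (2/r − 1/a)).
2/r − 1/a = 2/6.053e+06 − 1/4.438e+06 = 1.05088e-07 m⁻¹.
v = √(5.114e+16 · 1.05088e-07) m/s ≈ 7.331e+04 m/s = 73.31 km/s.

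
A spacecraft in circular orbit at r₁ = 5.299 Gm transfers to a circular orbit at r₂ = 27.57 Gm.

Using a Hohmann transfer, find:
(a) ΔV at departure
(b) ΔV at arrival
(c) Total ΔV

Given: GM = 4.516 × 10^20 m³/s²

Convert to SI: r₁ = 5.299 Gm = 5.299e+09 m; r₂ = 27.57 Gm = 2.757e+10 m.
Transfer semi-major axis: a_t = (r₁ + r₂)/2 = (5.299e+09 + 2.757e+10)/2 = 1.64345e+10 m.
Circular speeds: v₁ = √(GM/r₁) = 291931 m/s, v₂ = √(GM/r₂) = 127985 m/s.
Transfer speeds (vis-viva v² = GM(2/r − 1/a_t)): v₁ᵗ = 378112 m/s, v₂ᵗ = 72673.7 m/s.
(a) ΔV₁ = |v₁ᵗ − v₁| ≈ 8.618e+04 m/s = 86.18 km/s.
(b) ΔV₂ = |v₂ − v₂ᵗ| ≈ 5.531e+04 m/s = 55.31 km/s.
(c) ΔV_total = ΔV₁ + ΔV₂ ≈ 1.415e+05 m/s = 141.5 km/s.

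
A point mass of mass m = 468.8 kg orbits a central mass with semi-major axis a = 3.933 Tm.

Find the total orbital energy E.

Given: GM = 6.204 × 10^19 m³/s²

Convert to SI: a = 3.933 Tm = 3.933e+12 m.
E = −GMm / (2a).
E = −6.204e+19 · 468.8 / (2 · 3.933e+12) J ≈ -3.697e+09 J = -3.697 GJ.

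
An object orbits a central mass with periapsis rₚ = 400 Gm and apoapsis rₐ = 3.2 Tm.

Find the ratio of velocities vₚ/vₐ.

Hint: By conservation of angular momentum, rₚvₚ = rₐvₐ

Convert to SI: rₚ = 400 Gm = 4e+11 m; rₐ = 3.2 Tm = 3.2e+12 m.
Conservation of angular momentum gives rₚvₚ = rₐvₐ, so vₚ/vₐ = rₐ/rₚ.
vₚ/vₐ = 3.2e+12 / 4e+11 ≈ 8.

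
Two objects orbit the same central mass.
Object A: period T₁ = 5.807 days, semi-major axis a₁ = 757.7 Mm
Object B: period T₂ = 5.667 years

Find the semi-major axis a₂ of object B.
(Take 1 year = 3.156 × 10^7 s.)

Convert to SI: T₁ = 5.807 days = 501725 s; a₁ = 757.7 Mm = 7.577e+08 m; T₂ = 5.667 years = 1.78851e+08 s.
Kepler's third law: (T₁/T₂)² = (a₁/a₂)³ ⇒ a₂ = a₁ · (T₂/T₁)^(2/3).
T₂/T₁ = 1.78851e+08 / 501725 = 356.471.
a₂ = 7.577e+08 · (356.471)^(2/3) m ≈ 3.809e+10 m = 38.09 Gm.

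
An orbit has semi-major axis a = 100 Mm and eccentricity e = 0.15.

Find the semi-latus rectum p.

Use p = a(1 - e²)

Convert to SI: a = 100 Mm = 1e+08 m.
p = a (1 − e²).
p = 1e+08 · (1 − (0.15)²) = 1e+08 · 0.9775 ≈ 9.775e+07 m = 97.75 Mm.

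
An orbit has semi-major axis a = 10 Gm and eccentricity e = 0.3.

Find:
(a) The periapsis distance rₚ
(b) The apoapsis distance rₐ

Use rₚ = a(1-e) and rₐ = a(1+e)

Convert to SI: a = 10 Gm = 1e+10 m.
(a) rₚ = a(1 − e) = 1e+10 · (1 − 0.3) = 1e+10 · 0.7 ≈ 7e+09 m = 7 Gm.
(b) rₐ = a(1 + e) = 1e+10 · (1 + 0.3) = 1e+10 · 1.3 ≈ 1.3e+10 m = 13 Gm.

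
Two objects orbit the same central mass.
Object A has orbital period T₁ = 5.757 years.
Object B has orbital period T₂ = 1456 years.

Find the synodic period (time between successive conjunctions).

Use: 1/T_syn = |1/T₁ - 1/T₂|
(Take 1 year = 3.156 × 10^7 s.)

Convert to SI: T₁ = 5.757 years = 1.81691e+08 s; T₂ = 1456 years = 4.59514e+10 s.
T_syn = |T₁ · T₂ / (T₁ − T₂)|.
T_syn = |1.81691e+08 · 4.59514e+10 / (1.81691e+08 − 4.59514e+10)| s ≈ 1.824e+08 s = 5.78 years.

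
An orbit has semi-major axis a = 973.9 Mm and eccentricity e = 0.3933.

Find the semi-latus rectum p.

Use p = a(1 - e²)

Convert to SI: a = 973.9 Mm = 9.739e+08 m.
p = a (1 − e²).
p = 9.739e+08 · (1 − (0.3933)²) = 9.739e+08 · 0.845315 ≈ 8.233e+08 m = 823.3 Mm.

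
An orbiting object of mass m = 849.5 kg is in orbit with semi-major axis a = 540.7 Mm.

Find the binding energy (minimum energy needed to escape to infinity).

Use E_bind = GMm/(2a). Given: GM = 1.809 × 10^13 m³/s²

Convert to SI: a = 540.7 Mm = 5.407e+08 m.
Total orbital energy is E = −GMm/(2a); binding energy is E_bind = −E = GMm/(2a).
E_bind = 1.809e+13 · 849.5 / (2 · 5.407e+08) J ≈ 1.421e+07 J = 14.21 MJ.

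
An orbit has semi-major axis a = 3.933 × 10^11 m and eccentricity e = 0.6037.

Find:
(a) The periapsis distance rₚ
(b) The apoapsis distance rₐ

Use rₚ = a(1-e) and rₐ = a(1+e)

(a) rₚ = a(1 − e) = 3.933e+11 · (1 − 0.6037) = 3.933e+11 · 0.3963 ≈ 1.559e+11 m = 1.559 × 10^11 m.
(b) rₐ = a(1 + e) = 3.933e+11 · (1 + 0.6037) = 3.933e+11 · 1.6037 ≈ 6.307e+11 m = 6.307 × 10^11 m.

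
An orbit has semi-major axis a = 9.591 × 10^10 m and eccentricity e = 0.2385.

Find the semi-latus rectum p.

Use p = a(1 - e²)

p = a (1 − e²).
p = 9.591e+10 · (1 − (0.2385)²) = 9.591e+10 · 0.943118 ≈ 9.045e+10 m = 9.045 × 10^10 m.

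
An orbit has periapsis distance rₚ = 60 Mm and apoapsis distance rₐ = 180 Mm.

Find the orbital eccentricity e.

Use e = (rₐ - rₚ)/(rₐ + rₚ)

Convert to SI: rₚ = 60 Mm = 6e+07 m; rₐ = 180 Mm = 1.8e+08 m.
e = (rₐ − rₚ) / (rₐ + rₚ).
e = (1.8e+08 − 6e+07) / (1.8e+08 + 6e+07) = 1.2e+08 / 2.4e+08 ≈ 0.5.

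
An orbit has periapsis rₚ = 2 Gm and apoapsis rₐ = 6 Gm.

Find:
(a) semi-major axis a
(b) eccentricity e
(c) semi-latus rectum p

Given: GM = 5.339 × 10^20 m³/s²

Convert to SI: rₚ = 2 Gm = 2e+09 m; rₐ = 6 Gm = 6e+09 m.
(a) a = (rₚ + rₐ)/2 = (2e+09 + 6e+09)/2 ≈ 4e+09 m
(b) e = (rₐ − rₚ)/(rₐ + rₚ) = (6e+09 − 2e+09)/(6e+09 + 2e+09) ≈ 0.5
(c) From a = (rₚ + rₐ)/2 = 4e+09 m and e = (rₐ − rₚ)/(rₐ + rₚ) = 0.5, p = a(1 − e²) = 4e+09 · (1 − (0.5)²) ≈ 3e+09 m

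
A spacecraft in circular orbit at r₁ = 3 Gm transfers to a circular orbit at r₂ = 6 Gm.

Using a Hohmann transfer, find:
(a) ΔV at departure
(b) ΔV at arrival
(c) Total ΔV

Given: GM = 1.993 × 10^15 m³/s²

Convert to SI: r₁ = 3 Gm = 3e+09 m; r₂ = 6 Gm = 6e+09 m.
Transfer semi-major axis: a_t = (r₁ + r₂)/2 = (3e+09 + 6e+09)/2 = 4.5e+09 m.
Circular speeds: v₁ = √(GM/r₁) = 815.066 m/s, v₂ = √(GM/r₂) = 576.339 m/s.
Transfer speeds (vis-viva v² = GM(2/r − 1/a_t)): v₁ᵗ = 941.158 m/s, v₂ᵗ = 470.579 m/s.
(a) ΔV₁ = |v₁ᵗ − v₁| ≈ 126.1 m/s = 126.1 m/s.
(b) ΔV₂ = |v₂ − v₂ᵗ| ≈ 105.8 m/s = 105.8 m/s.
(c) ΔV_total = ΔV₁ + ΔV₂ ≈ 231.9 m/s = 231.9 m/s.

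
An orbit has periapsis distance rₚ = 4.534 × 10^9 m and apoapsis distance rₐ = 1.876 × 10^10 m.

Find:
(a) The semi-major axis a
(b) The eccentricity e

(a) a = (rₚ + rₐ) / 2 = (4.534e+09 + 1.876e+10) / 2 ≈ 1.165e+10 m = 1.165 × 10^10 m.
(b) e = (rₐ − rₚ) / (rₐ + rₚ) = (1.876e+10 − 4.534e+09) / (1.876e+10 + 4.534e+09) ≈ 0.6107.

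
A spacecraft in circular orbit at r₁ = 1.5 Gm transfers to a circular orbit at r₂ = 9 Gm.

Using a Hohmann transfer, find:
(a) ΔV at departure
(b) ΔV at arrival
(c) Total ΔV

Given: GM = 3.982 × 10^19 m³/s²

Convert to SI: r₁ = 1.5 Gm = 1.5e+09 m; r₂ = 9 Gm = 9e+09 m.
Transfer semi-major axis: a_t = (r₁ + r₂)/2 = (1.5e+09 + 9e+09)/2 = 5.25e+09 m.
Circular speeds: v₁ = √(GM/r₁) = 162931 m/s, v₂ = √(GM/r₂) = 66516.5 m/s.
Transfer speeds (vis-viva v² = GM(2/r − 1/a_t)): v₁ᵗ = 213327 m/s, v₂ᵗ = 35554.6 m/s.
(a) ΔV₁ = |v₁ᵗ − v₁| ≈ 5.04e+04 m/s = 50.4 km/s.
(b) ΔV₂ = |v₂ − v₂ᵗ| ≈ 3.096e+04 m/s = 30.96 km/s.
(c) ΔV_total = ΔV₁ + ΔV₂ ≈ 8.136e+04 m/s = 81.36 km/s.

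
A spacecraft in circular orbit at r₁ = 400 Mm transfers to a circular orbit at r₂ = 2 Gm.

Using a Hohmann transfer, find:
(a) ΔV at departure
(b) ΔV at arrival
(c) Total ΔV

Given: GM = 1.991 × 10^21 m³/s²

Convert to SI: r₁ = 400 Mm = 4e+08 m; r₂ = 2 Gm = 2e+09 m.
Transfer semi-major axis: a_t = (r₁ + r₂)/2 = (4e+08 + 2e+09)/2 = 1.2e+09 m.
Circular speeds: v₁ = √(GM/r₁) = 2.23103e+06 m/s, v₂ = √(GM/r₂) = 997747 m/s.
Transfer speeds (vis-viva v² = GM(2/r − 1/a_t)): v₁ᵗ = 2.88025e+06 m/s, v₂ᵗ = 576050 m/s.
(a) ΔV₁ = |v₁ᵗ − v₁| ≈ 6.492e+05 m/s = 649.2 km/s.
(b) ΔV₂ = |v₂ − v₂ᵗ| ≈ 4.217e+05 m/s = 421.7 km/s.
(c) ΔV_total = ΔV₁ + ΔV₂ ≈ 1.071e+06 m/s = 1071 km/s.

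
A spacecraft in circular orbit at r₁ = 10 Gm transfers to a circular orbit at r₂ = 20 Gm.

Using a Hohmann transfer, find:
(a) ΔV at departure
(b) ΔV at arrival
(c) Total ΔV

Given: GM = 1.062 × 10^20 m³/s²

Convert to SI: r₁ = 10 Gm = 1e+10 m; r₂ = 20 Gm = 2e+10 m.
Transfer semi-major axis: a_t = (r₁ + r₂)/2 = (1e+10 + 2e+10)/2 = 1.5e+10 m.
Circular speeds: v₁ = √(GM/r₁) = 103053 m/s, v₂ = √(GM/r₂) = 72869.7 m/s.
Transfer speeds (vis-viva v² = GM(2/r − 1/a_t)): v₁ᵗ = 118996 m/s, v₂ᵗ = 59497.9 m/s.
(a) ΔV₁ = |v₁ᵗ − v₁| ≈ 1.594e+04 m/s = 15.94 km/s.
(b) ΔV₂ = |v₂ − v₂ᵗ| ≈ 1.337e+04 m/s = 13.37 km/s.
(c) ΔV_total = ΔV₁ + ΔV₂ ≈ 2.931e+04 m/s = 29.31 km/s.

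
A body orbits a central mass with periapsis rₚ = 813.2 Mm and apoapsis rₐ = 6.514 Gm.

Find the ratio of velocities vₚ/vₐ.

Convert to SI: rₚ = 813.2 Mm = 8.132e+08 m; rₐ = 6.514 Gm = 6.514e+09 m.
Conservation of angular momentum gives rₚvₚ = rₐvₐ, so vₚ/vₐ = rₐ/rₚ.
vₚ/vₐ = 6.514e+09 / 8.132e+08 ≈ 8.01.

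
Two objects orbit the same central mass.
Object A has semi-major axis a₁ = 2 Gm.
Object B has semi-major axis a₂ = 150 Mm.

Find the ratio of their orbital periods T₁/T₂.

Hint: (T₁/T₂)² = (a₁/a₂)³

Convert to SI: a₁ = 2 Gm = 2e+09 m; a₂ = 150 Mm = 1.5e+08 m.
From Kepler's third law, (T₁/T₂)² = (a₁/a₂)³, so T₁/T₂ = (a₁/a₂)^(3/2).
a₁/a₂ = 2e+09 / 1.5e+08 = 13.3333.
T₁/T₂ = (13.3333)^(3/2) ≈ 48.69.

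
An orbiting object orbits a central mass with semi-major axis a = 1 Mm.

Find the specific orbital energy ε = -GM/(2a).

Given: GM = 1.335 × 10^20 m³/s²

Convert to SI: a = 1 Mm = 1e+06 m.
ε = −GM / (2a).
ε = −1.335e+20 / (2 · 1e+06) J/kg ≈ -6.675e+13 J/kg = -6.675e+04 GJ/kg.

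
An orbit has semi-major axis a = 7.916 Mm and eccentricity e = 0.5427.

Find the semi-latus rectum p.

Convert to SI: a = 7.916 Mm = 7.916e+06 m.
p = a (1 − e²).
p = 7.916e+06 · (1 − (0.5427)²) = 7.916e+06 · 0.705477 ≈ 5.585e+06 m = 5.585 Mm.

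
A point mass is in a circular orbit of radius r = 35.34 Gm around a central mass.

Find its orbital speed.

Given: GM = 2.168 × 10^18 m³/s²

Convert to SI: r = 35.34 Gm = 3.534e+10 m.
For a circular orbit, gravity supplies the centripetal force, so v = √(GM / r).
v = √(2.168e+18 / 3.534e+10) m/s ≈ 7832 m/s = 7.832 km/s.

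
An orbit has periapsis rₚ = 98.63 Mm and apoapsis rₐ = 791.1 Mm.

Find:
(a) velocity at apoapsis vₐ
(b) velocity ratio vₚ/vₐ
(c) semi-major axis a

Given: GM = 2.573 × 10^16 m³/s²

Convert to SI: rₚ = 98.63 Mm = 9.863e+07 m; rₐ = 791.1 Mm = 7.911e+08 m.
(a) With a = (rₚ + rₐ)/2 = 4.44865e+08 m, vₐ = √(GM (2/rₐ − 1/a)) = √(2.573e+16 · (2/7.911e+08 − 1/4.44865e+08)) m/s ≈ 2685 m/s
(b) Conservation of angular momentum (rₚvₚ = rₐvₐ) gives vₚ/vₐ = rₐ/rₚ = 7.911e+08/9.863e+07 ≈ 8.021
(c) a = (rₚ + rₐ)/2 = (9.863e+07 + 7.911e+08)/2 ≈ 4.449e+08 m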